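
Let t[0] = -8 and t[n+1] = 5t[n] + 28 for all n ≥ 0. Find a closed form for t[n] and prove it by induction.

Claim: t[n] = -5^n − 7.

Base case: t[0] = -8, and -5^0 − 7 = -1 − 7 = -8.
Assume t[k] = -5^k − 7 for some k ≥ 0.
Then t[k+1] = 5t[k] + 28 = 5·(-5^k − 7) + 28 = -5^{k+1} − 35 + 28 = -5^{k+1} − 7.
By induction, t[n] = -5^n − 7 for all n ≥ 0.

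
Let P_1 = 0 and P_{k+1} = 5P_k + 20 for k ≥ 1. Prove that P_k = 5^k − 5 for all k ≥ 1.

Base case: P_1 = 0, and 5^1 − 5 = 5 − 5 = 0.
Assume P_r = 5^r − 5 for some r ≥ 1.
Then P_{r+1} = 5P_r + 20 = 5·(5^r − 5) + 20 = 5^{r+1} − 25 + 20 = 5^{r+1} − 5.
By induction, P_k = 5^k − 5 for all k ≥ 1.

P_k = 5^k − 5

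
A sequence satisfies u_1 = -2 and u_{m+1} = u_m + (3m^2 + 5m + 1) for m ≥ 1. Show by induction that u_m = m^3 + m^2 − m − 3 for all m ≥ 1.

Base case: u_1 = -2, and 1^3 + 1^2 − 1 − 3 = -2.
Assume u_k = k^3 + k^2 − k − 3.
Then u_{k+1} = u_k + (3k^2 + 5k + 1) = (k^3 + k^2 − k − 3) + (3k^2 + 5k + 1) = k^3 + 4k^2 + 4k − 2,
and (k+1)^3 + (k+1)^2 − (k+1) − 3 = k^3 + 4k^2 + 4k − 2.
This completes the inductive step, so u_m = m^3 + m^2 − m − 3 for all m ≥ 1.

u_m = m^3 + m^2 − m − 3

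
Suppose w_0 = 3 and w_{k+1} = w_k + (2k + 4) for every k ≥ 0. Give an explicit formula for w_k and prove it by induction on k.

Claim: w_k = k^2 + 3k + 3.

Base case: w_0 = 3, and 0^2 + 3·0 + 3 = 3.
Assume w_m = m^2 + 3m + 3.
Then w_{m+1} = w_m + (2m + 4) = (m^2 + 3m + 3) + (2m + 4) = m^2 + 5m + 7,
and (m+1)^2 + 3·(m+1) + 3 = m^2 + 5m + 7.
Hence w_k = k^2 + 3k + 3 for every k ≥ 0, by induction.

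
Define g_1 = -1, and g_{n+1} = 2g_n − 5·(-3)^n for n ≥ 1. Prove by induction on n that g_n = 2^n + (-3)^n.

Base case: g_1 = -1, and 2^1 + (-3)^1 = 2 − 3 = -1.
Assume g_k = 2^k + (-3)^k for some k ≥ 1.
Then g_{k+1} = 2g_k − 5·(-3)^k = 2·(2^k + (-3)^k) − 5·(-3)^k = 2^{k+1} + 2·(-3)^k − 5·(-3)^k = 2^{k+1} − 3·(-3)^k = 2^{k+1} + (-3)^{k+1}.
By induction, g_n = 2^n + (-3)^n for all n ≥ 1.

g_n = 2^n + (-3)^n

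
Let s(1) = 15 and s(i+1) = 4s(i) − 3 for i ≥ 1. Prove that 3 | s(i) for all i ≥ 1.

Base case: s(1) = 15 = 3·5, so 3 | s(1).
Assume 3 | s(j), so s(j) = 3t for some integer t.
Then s(j+1) = 4s(j) − 3 = 4·(3t) − 3 = 3(4t − 1), so 3 | s(j+1).
Hence 3 | s(i) for every i ≥ 1, by induction.

3 | s(i)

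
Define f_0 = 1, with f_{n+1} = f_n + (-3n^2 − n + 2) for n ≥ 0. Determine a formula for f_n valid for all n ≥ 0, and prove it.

Claim: f_n = -n^3 + n^2 + 2n + 1.

Base case: f_0 = 1, and -0^3 + 0^2 + 2·0 + 1 = 1.
Assume f_j = -j^3 + j^2 + 2j + 1.
Then f_{j+1} = f_j + (-3j^2 − j + 2) = (-j^3 + j^2 + 2j + 1) + (-3j^2 − j + 2) = -j^3 − 2j^2 + j + 3,
and -(j+1)^3 + (j+1)^2 + 2·(j+1) + 1 = -j^3 − 2j^2 + j + 3.
This completes the inductive step, so f_n = -n^3 + n^2 + 2n + 1 for all n ≥ 0.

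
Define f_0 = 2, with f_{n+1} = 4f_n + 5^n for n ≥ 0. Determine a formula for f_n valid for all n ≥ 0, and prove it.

Claim: f_n = 4^n + 5^n.

Base case: f_0 = 2, and 4^0 + 5^0 = 1 + 1 = 2.
Assume f_j = 4^j + 5^j for some j ≥ 0.
Then f_{j+1} = 4f_j + 5^j = 4·(4^j + 5^j) + 5^j = 4^{j+1} + 4·5^j + 5^j = 4^{j+1} + 5·5^j = 4^{j+1} + 5^{j+1}.
This completes the inductive step, so f_n = 4^n + 5^n for all n ≥ 0.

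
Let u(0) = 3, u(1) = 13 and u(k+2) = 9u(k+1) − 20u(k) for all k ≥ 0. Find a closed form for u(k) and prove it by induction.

Claim: u(k) = 2·4^k + 5^k.

Base cases: u(0) = 3 and 2·4^0 + 5^0 = 3; u(1) = 13 and 2·4^1 + 5^1 = 13.
Assume u(j) = 2·4^j + 5^j for all 0 ≤ j ≤ m, where m ≥ 1.
Then u(m+1) = 9u(m) − 20u(m−1) = 9·(2·4^m + 5^m) − 20·(2·4^{m−1} + 5^{m−1}) = 2·(9·4 − 20)4^{m−1} + (9·5 − 20)5^{m−1} = 32·4^{m−1} + 25·5^{m−1} = 2·4^{m+1} + 5^{m+1}.
Hence u(k) = 2·4^k + 5^k for every k ≥ 0, by strong induction.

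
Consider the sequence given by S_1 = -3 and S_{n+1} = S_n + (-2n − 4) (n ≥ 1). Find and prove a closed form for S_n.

Claim: S_n = -n^2 − 3n + 1.

Base case: S_1 = -3, and -1^2 − 3·1 + 1 = -3.
Assume S_k = -k^2 − 3k + 1.
Then S_{k+1} = S_k + (-2k − 4) = (-k^2 − 3k + 1) + (-2k − 4) = -k^2 − 5k − 3,
and -(k+1)^2 − 3·(k+1) + 1 = -k^2 − 5k − 3.
By induction, S_n = -n^2 − 3n + 1 for all n ≥ 1.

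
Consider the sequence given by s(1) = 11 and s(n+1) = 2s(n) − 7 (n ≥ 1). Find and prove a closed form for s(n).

Claim: s(n) = 2^{n+1} + 7.

Base case: s(1) = 11, and 2^{1+1} + 7 = 4 + 7 = 11.
Assume s(k) = 2^{k+1} + 7 for some k ≥ 1.
Then s(k+1) = 2s(k) − 7 = 2·(2^{k+1} + 7) − 7 = 2^{k+2} + 14 − 7 = 2^{k+2} + 7.
Hence s(n) = 2^{n+1} + 7 for every n ≥ 1, by induction.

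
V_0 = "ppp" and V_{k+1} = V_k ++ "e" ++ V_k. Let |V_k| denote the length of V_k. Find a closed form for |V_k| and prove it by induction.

Claim: |V_k| = 2^{k+2} − 1.

Base case: |V_0| = 3, and 2^{0+2} − 1 = 3.
Assume |V_m| = 2^{m+2} − 1.
Then |V_{m+1}| = |V_m| + 1 + |V_m| = 2|V_m| + 1 = 2(2^{m+2} − 1) + 1 = 2^{m+3} − 2 + 1 = 2^{m+3} − 1.
This completes the inductive step, so |V_k| = 2^{k+2} − 1 for all k ≥ 0.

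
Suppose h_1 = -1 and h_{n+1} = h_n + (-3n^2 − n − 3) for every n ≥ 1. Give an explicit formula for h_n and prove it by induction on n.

Claim: h_n = -n^3 + n^2 − 3n + 2.

Base case: h_1 = -1, and -1^3 + 1^2 − 3·1 + 2 = -1.
Assume h_k = -k^3 + k^2 − 3k + 2.
Then h_{k+1} = h_k + (-3k^2 − k − 3) = (-k^3 + k^2 − 3k + 2) + (-3k^2 − k − 3) = -k^3 − 2k^2 − 4k − 1,
and -(k+1)^3 + (k+1)^2 − 3·(k+1) + 2 = -k^3 − 2k^2 − 4k − 1.
Hence h_n = -n^3 + n^2 − 3n + 2 for every n ≥ 1, by induction.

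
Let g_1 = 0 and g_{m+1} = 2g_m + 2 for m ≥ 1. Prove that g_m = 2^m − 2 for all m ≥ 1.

Base case: g_1 = 0, and 2^1 − 2 = 2 − 2 = 0.
Assume g_j = 2^j − 2 for some j ≥ 1.
Then g_{j+1} = 2g_j + 2 = 2·(2^j − 2) + 2 = 2^{j+1} − 4 + 2 = 2^{j+1} − 2.
This completes the inductive step, so g_m = 2^m − 2 for all m ≥ 1.

g_m = 2^m − 2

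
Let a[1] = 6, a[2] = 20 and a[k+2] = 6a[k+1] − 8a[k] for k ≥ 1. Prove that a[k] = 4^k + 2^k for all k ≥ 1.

Base cases: a[1] = 6 and 4^1 + 2^1 = 6; a[2] = 20 and 4^2 + 2^2 = 20.
Assume a[j] = 4^j + 2^j for all 1 ≤ j ≤ r, where r ≥ 2.
Then a[r+1] = 6a[r] − 8a[r−1] = 6·(4^r + 2^r) − 8·(4^{r−1} + 2^{r−1}) = (6·4 − 8)4^{r−1} + (6·2 − 8)2^{r−1} = 16·4^{r−1} + 4·2^{r−1} = 4^{r+1} + 2^{r+1}.
By strong induction, a[k] = 4^k + 2^k for all k ≥ 1.

a[k] = 4^k + 2^k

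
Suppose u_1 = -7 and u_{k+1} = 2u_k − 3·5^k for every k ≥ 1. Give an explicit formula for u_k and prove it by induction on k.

Claim: u_k = -2^k − 5^k.

Base case: u_1 = -7, and -2^1 − 5^1 = -2 − 5 = -7.
Assume u_r = -2^r − 5^r for some r ≥ 1.
Then u_{r+1} = 2u_r − 3·5^r = 2·(-2^r − 5^r) − 3·5^r = -2^{r+1} − 2·5^r − 3·5^r = -2^{r+1} − 5·5^r = -2^{r+1} − 5^{r+1}.
Hence u_k = -2^k − 5^k for every k ≥ 1, by induction.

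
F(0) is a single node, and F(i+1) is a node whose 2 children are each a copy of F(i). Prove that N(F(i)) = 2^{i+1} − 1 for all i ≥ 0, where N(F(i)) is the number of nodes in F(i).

Base case: N(F(0)) = 1, and 2^{0+1} − 1 = 1.
Assume N(F(j)) = 2^{j+1} − 1.
Then N(F(j+1)) = 1 + 2N(F(j)) = 1 + 2(2^{j+1} − 1) = 2^{j+2} − 2 + 1 = 2^{j+2} − 1.
So the formula holds for j+1, and by induction N(F(i)) = 2^{i+1} − 1 for all i ≥ 0.

N(F(i)) = 2^{i+1} − 1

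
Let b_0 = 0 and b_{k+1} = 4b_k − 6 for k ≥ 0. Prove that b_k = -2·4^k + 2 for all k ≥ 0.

Base case: b_0 = 0, and -2·4^0 + 2 = -2 + 2 = 0.
Assume b_j = -2·4^j + 2 for some j ≥ 0.
Then b_{j+1} = 4b_j − 6 = 4·(-2·4^j + 2) − 6 = -8·4^j + 8 − 6 = -2·4^{j+1} + 2.
So the formula holds for j+1, and by induction b_k = -2·4^k + 2 for all k ≥ 0.

b_k = -2·4^k + 2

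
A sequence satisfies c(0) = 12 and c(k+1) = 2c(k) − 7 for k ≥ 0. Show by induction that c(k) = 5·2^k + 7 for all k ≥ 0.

Base case: c(0) = 12, and 5·2^0 + 7 = 5 + 7 = 12.
Assume c(m) = 5·2^m + 7 for some m ≥ 0.
Then c(m+1) = 2c(m) − 7 = 2·(5·2^m + 7) − 7 = 10·2^m + 14 − 7 = 5·2^{m+1} + 7.
By induction, c(k) = 5·2^k + 7 for all k ≥ 0.

c(k) = 5·2^k + 7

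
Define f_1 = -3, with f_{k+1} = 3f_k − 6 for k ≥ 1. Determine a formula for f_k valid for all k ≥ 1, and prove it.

Claim: f_k = -2·3^k + 3.

Base case: f_1 = -3, and -2·3^1 + 3 = -6 + 3 = -3.
Assume f_m = -2·3^m + 3 for some m ≥ 1.
Then f_{m+1} = 3f_m − 6 = 3·(-2·3^m + 3) − 6 = -6·3^m + 9 − 6 = -2·3^{m+1} + 3.
This completes the inductive step, so f_k = -2·3^k + 3 for all k ≥ 1.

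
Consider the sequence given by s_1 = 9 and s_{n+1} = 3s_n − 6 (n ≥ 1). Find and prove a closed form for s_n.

Claim: s_n = 2·3^n + 3.

Base case: s_1 = 9, and 2·3^1 + 3 = 6 + 3 = 9.
Assume s_m = 2·3^m + 3 for some m ≥ 1.
Then s_{m+1} = 3s_m − 6 = 3·(2·3^m + 3) − 6 = 6·3^m + 9 − 6 = 2·3^{m+1} + 3.
By induction, s_n = 2·3^n + 3 for all n ≥ 1.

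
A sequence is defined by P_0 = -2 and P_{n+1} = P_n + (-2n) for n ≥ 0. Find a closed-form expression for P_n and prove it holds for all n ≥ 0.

Claim: P_n = -n^2 + n − 2.

Base case: P_0 = -2, and -0^2 + 0 − 2 = -2.
Assume P_k = -k^2 + k − 2.
Then P_{k+1} = P_k + (-2k) = (-k^2 + k − 2) + (-2k) = -k^2 − k − 2,
and -(k+1)^2 + (k+1) − 2 = -k^2 − k − 2.
By induction, P_n = -n^2 + n − 2 for all n ≥ 0.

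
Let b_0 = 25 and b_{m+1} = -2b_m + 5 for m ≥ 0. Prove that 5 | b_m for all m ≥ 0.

Base case: b_0 = 25 = 5·5, so 5 | b_0.
Assume 5 | b_k, so b_k = 5t for some integer t.
Then b_{k+1} = -2b_k + 5 = -2·(5t) + 5 = 5(-2t + 1), so 5 | b_{k+1}.
By induction, 5 | b_m for all m ≥ 0.

5 | b_m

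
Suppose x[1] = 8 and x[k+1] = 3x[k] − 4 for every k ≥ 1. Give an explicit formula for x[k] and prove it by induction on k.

Claim: x[k] = 2·3^k + 2.

Base case: x[1] = 8, and 2·3^1 + 2 = 6 + 2 = 8.
Assume x[r] = 2·3^r + 2 for some r ≥ 1.
Then x[r+1] = 3x[r] − 4 = 3·(2·3^r + 2) − 4 = 6·3^r + 6 − 4 = 2·3^{r+1} + 2.
So the formula holds for r+1, and by induction x[k] = 2·3^k + 2 for all k ≥ 1.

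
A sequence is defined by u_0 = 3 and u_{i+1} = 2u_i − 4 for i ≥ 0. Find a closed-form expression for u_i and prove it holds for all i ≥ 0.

Claim: u_i = -2^i + 4.

Base case: u_0 = 3, and -2^0 + 4 = -1 + 4 = 3.
Assume u_j = -2^j + 4 for some j ≥ 0.
Then u_{j+1} = 2u_j − 4 = 2·(-2^j + 4) − 4 = -2^{j+1} + 8 − 4 = -2^{j+1} + 4.
Hence u_i = -2^i + 4 for every i ≥ 0, by induction.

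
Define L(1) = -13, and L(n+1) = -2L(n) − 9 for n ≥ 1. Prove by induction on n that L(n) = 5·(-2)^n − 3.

Base case: L(1) = -13, and 5·(-2)^1 − 3 = -10 − 3 = -13.
Assume L(m) = 5·(-2)^m − 3 for some m ≥ 1.
Then L(m+1) = -2L(m) − 9 = -2·(5·(-2)^m − 3) − 9 = -10·(-2)^m + 6 − 9 = 5·(-2)^{m+1} − 3.
So the formula holds for m+1, and by induction L(n) = 5·(-2)^n − 3 for all n ≥ 1.

L(n) = 5·(-2)^n − 3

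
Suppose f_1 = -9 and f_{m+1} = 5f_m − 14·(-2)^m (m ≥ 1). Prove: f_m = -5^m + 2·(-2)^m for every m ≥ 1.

Base case: f_1 = -9, and -5^1 + 2·(-2)^1 = -5 − 4 = -9.
Assume f_j = -5^j + 2·(-2)^j for some j ≥ 1.
Then f_{j+1} = 5f_j − 14·(-2)^j = 5·(-5^j + 2·(-2)^j) − 14·(-2)^j = -5^{j+1} + 10·(-2)^j − 14·(-2)^j = -5^{j+1} − 4·(-2)^j = -5^{j+1} + 2·(-2)^{j+1}.
So the formula holds for j+1, and by induction f_m = -5^m + 2·(-2)^m for all m ≥ 1.

f_m = -5^m + 2·(-2)^m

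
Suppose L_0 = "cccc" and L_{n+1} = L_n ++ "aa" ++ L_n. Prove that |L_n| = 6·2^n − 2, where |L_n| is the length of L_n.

Base case: |L_0| = 4, and 6·2^0 − 2 = 4.
Assume |L_k| = 6·2^k − 2.
Then |L_{k+1}| = |L_k| + 2 + |L_k| = 2|L_k| + 2 = 2(6·2^k − 2) + 2 = 6·2^{k+1} − 4 + 2 = 6·2^{k+1} − 2.
So the formula holds for k+1, and by induction |L_n| = 6·2^n − 2 for all n ≥ 0.

|L_n| = 6·2^n − 2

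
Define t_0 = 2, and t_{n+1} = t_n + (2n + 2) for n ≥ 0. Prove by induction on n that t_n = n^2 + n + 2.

Base case: t_0 = 2, and 0^2 + 0 + 2 = 2.
Assume t_j = j^2 + j + 2.
Then t_{j+1} = t_j + (2j + 2) = (j^2 + j + 2) + (2j + 2) = j^2 + 3j + 4,
and (j+1)^2 + (j+1) + 2 = j^2 + 3j + 4.
By induction, t_n = n^2 + n + 2 for all n ≥ 0.

t_n = n^2 + n + 2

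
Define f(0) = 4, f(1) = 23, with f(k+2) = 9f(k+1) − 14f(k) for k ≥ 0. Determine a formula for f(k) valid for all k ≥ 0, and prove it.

Claim: f(k) = 3·7^k + 2^k.

Base cases: f(0) = 4 and 3·7^0 + 2^0 = 4; f(1) = 23 and 3·7^1 + 2^1 = 23.
Assume f(j) = 3·7^j + 2^j for all 0 ≤ j ≤ r, where r ≥ 1.
Then f(r+1) = 9f(r) − 14f(r−1) = 9·(3·7^r + 2^r) − 14·(3·7^{r−1} + 2^{r−1}) = 3·(9·7 − 14)7^{r−1} + (9·2 − 14)2^{r−1} = 147·7^{r−1} + 4·2^{r−1} = 3·7^{r+1} + 2^{r+1}.
This completes the inductive step, so f(k) = 3·7^k + 2^k for all k ≥ 0.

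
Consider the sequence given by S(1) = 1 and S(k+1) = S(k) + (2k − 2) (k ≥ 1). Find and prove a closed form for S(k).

Claim: S(k) = k^2 − 3k + 3.

Base case: S(1) = 1, and 1^2 − 3·1 + 3 = 1.
Assume S(j) = j^2 − 3j + 3.
Then S(j+1) = S(j) + (2j − 2) = (j^2 − 3j + 3) + (2j − 2) = j^2 − j + 1,
and (j+1)^2 − 3·(j+1) + 3 = j^2 − j + 1.
This completes the inductive step, so S(k) = k^2 − 3k + 3 for all k ≥ 1.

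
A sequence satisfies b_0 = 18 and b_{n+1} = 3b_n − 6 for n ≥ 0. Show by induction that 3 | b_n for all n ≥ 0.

Base case: b_0 = 18 = 3·6, so 3 | b_0.
Assume 3 | b_r, so b_r = 3t for some integer t.
Then b_{r+1} = 3b_r − 6 = 3·(3t) − 6 = 3(3t − 2), so 3 | b_{r+1}.
This completes the inductive step, so 3 | b_n for all n ≥ 0.

3 | b_n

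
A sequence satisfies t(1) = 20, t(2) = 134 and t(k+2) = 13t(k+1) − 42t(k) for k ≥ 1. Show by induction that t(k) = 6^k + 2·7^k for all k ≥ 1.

Base cases: t(1) = 20 and 6^1 + 2·7^1 = 20; t(2) = 134 and 6^2 + 2·7^2 = 134.
Assume t(j) = 6^j + 2·7^j for all 1 ≤ j ≤ m, where m ≥ 2.
Then t(m+1) = 13t(m) − 42t(m−1) = 13·(6^m + 2·7^m) − 42·(6^{m−1} + 2·7^{m−1}) = (13·6 − 42)6^{m−1} + 2·(13·7 − 42)7^{m−1} = 36·6^{m−1} + 98·7^{m−1} = 6^{m+1} + 2·7^{m+1}.
By strong induction, t(k) = 6^k + 2·7^k for all k ≥ 1.

t(k) = 6^k + 2·7^k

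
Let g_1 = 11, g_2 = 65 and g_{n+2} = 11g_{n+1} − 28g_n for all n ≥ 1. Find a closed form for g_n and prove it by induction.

Claim: g_n = 7^n + 4^n.

Base cases: g_1 = 11 and 7^1 + 4^1 = 11; g_2 = 65 and 7^2 + 4^2 = 65.
Assume g_i = 7^i + 4^i for all 1 ≤ i ≤ j, where j ≥ 2.
Then g_{j+1} = 11g_j − 28g_{j−1} = 11·(7^j + 4^j) − 28·(7^{j−1} + 4^{j−1}) = (11·7 − 28)7^{j−1} + (11·4 − 28)4^{j−1} = 49·7^{j−1} + 16·4^{j−1} = 7^{j+1} + 4^{j+1}.
This completes the inductive step, so g_n = 7^n + 4^n for all n ≥ 1.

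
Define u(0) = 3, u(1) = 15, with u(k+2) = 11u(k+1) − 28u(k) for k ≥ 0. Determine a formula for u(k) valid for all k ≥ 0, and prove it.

Claim: u(k) = 7^k + 2·4^k.

Base cases: u(0) = 3 and 7^0 + 2·4^0 = 3; u(1) = 15 and 7^1 + 2·4^1 = 15.
Assume u(j) = 7^j + 2·4^j for all 0 ≤ j ≤ r, where r ≥ 1.
Then u(r+1) = 11u(r) − 28u(r−1) = 11·(7^r + 2·4^r) − 28·(7^{r−1} + 2·4^{r−1}) = (11·7 − 28)7^{r−1} + 2·(11·4 − 28)4^{r−1} = 49·7^{r−1} + 32·4^{r−1} = 7^{r+1} + 2·4^{r+1}.
Hence u(k) = 7^k + 2·4^k for every k ≥ 0, by strong induction.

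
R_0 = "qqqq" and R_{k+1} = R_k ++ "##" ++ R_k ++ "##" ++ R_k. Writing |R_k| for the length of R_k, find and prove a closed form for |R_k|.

Claim: |R_k| = 6·3^k − 2.

Base case: |R_0| = 4, and 6·3^0 − 2 = 4.
Assume |R_m| = 6·3^m − 2.
Then |R_{m+1}| = 3|R_m| + 4 = 3(6·3^m − 2) + 4 = 6·3^{m+1} − 6 + 4 = 6·3^{m+1} − 2.
This completes the inductive step, so |R_k| = 6·3^k − 2 for all k ≥ 0.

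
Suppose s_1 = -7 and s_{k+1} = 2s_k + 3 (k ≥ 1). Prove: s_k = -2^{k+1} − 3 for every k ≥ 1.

Base case: s_1 = -7, and -2^{1+1} − 3 = -4 − 3 = -7.
Assume s_r = -2^{r+1} − 3 for some r ≥ 1.
Then s_{r+1} = 2s_r + 3 = 2·(-2^{r+1} − 3) + 3 = -2^{r+2} − 6 + 3 = -2^{r+2} − 3.
This completes the inductive step, so s_k = -2^{k+1} − 3 for all k ≥ 1.

s_k = -2^{k+1} − 3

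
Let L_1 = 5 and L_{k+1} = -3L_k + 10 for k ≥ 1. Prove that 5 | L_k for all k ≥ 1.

Base case: L_1 = 5 = 5·1, so 5 | L_1.
Assume 5 | L_r, so L_r = 5t for some integer t.
Then L_{r+1} = -3L_r + 10 = -3·(5t) + 10 = 5(-3t + 2), so 5 | L_{r+1}.
So the property holds for r+1, and by induction 5 | L_k for all k ≥ 1.

5 | L_k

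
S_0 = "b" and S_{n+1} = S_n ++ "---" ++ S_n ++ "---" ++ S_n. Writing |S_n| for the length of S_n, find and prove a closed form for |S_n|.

Claim: |S_n| = 4·3^n − 3.

Base case: |S_0| = 1, and 4·3^0 − 3 = 1.
Assume |S_m| = 4·3^m − 3.
Then |S_{m+1}| = 3|S_m| + 6 = 3(4·3^m − 3) + 6 = 4·3^{m+1} − 9 + 6 = 4·3^{m+1} − 3.
Hence |S_n| = 4·3^n − 3 for every n ≥ 0, by induction.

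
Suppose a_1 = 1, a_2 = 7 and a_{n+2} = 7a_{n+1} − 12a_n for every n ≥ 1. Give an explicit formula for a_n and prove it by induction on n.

Claim: a_n = -3^n + 4^n.

Base cases: a_1 = 1 and -3^1 + 4^1 = 1; a_2 = 7 and -3^2 + 4^2 = 7.
Assume a_j = -3^j + 4^j for all 1 ≤ j ≤ r, where r ≥ 2.
Then a_{r+1} = 7a_r − 12a_{r−1} = 7·(-3^r + 4^r) − 12·(-3^{r−1} + 4^{r−1}) = -(7·3 − 12)3^{r−1} + (7·4 − 12)4^{r−1} = -9·3^{r−1} + 16·4^{r−1} = -3^{r+1} + 4^{r+1}.
So the formula holds for r+1, and by strong induction a_n = -3^n + 4^n for all n ≥ 1.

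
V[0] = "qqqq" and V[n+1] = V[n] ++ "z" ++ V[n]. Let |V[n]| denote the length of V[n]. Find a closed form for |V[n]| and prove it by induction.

Claim: |V[n]| = 5·2^n − 1.

Base case: |V[0]| = 4, and 5·2^0 − 1 = 4.
Assume |V[r]| = 5·2^r − 1.
Then |V[r+1]| = |V[r]| + 1 + |V[r]| = 2|V[r]| + 1 = 2(5·2^r − 1) + 1 = 5·2^{r+1} − 2 + 1 = 5·2^{r+1} − 1.
Hence |V[n]| = 5·2^n − 1 for every n ≥ 0, by induction.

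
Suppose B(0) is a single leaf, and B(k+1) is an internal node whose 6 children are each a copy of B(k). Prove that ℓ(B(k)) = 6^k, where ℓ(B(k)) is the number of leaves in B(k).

Base case: ℓ(B(0)) = 1, and 6^0 = 1.
Assume ℓ(B(m)) = 6^m.
Then ℓ(B(m+1)) = 6·ℓ(B(m)) = 6·6^m = 6^{m+1}.
Hence ℓ(B(k)) = 6^k for every k ≥ 0, by induction.

ℓ(B(k)) = 6^k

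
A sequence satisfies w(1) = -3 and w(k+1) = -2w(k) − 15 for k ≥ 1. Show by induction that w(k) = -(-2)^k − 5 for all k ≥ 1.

Base case: w(1) = -3, and -(-2)^1 − 5 = 2 − 5 = -3.
Assume w(j) = -(-2)^j − 5 for some j ≥ 1.
Then w(j+1) = -2w(j) − 15 = -2·(-(-2)^j − 5) − 15 = 2·(-2)^j + 10 − 15 = -(-2)^{j+1} − 5.
So the formula holds for j+1, and by induction w(k) = -(-2)^k − 5 for all k ≥ 1.

w(k) = -(-2)^k − 5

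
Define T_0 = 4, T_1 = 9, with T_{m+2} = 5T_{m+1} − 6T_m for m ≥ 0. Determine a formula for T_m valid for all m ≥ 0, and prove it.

Claim: T_m = 3·2^m + 3^m.

Base cases: T_0 = 4 and 3·2^0 + 3^0 = 4; T_1 = 9 and 3·2^1 + 3^1 = 9.
Assume T_j = 3·2^j + 3^j for all 0 ≤ j ≤ k, where k ≥ 1.
Then T_{k+1} = 5T_k − 6T_{k−1} = 5·(3·2^k + 3^k) − 6·(3·2^{k−1} + 3^{k−1}) = 3·(5·2 − 6)2^{k−1} + (5·3 − 6)3^{k−1} = 12·2^{k−1} + 9·3^{k−1} = 3·2^{k+1} + 3^{k+1}.
So the formula holds for k+1, and by strong induction T_m = 3·2^m + 3^m for all m ≥ 0.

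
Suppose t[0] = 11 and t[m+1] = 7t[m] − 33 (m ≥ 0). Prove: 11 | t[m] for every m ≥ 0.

Base case: t[0] = 11 = 11·1, so 11 | t[0].
Assume 11 | t[k], so t[k] = 11s for some integer s.
Then t[k+1] = 7t[k] − 33 = 7·(11s) − 33 = 11(7s − 3), so 11 | t[k+1].
This completes the inductive step, so 11 | t[m] for all m ≥ 0.

11 | t[m]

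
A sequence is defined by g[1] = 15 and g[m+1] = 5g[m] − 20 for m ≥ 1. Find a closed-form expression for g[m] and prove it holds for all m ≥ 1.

Claim: g[m] = 2·5^m + 5.

Base case: g[1] = 15, and 2·5^1 + 5 = 10 + 5 = 15.
Assume g[r] = 2·5^r + 5 for some r ≥ 1.
Then g[r+1] = 5g[r] − 20 = 5·(2·5^r + 5) − 20 = 10·5^r + 25 − 20 = 2·5^{r+1} + 5.
So the formula holds for r+1, and by induction g[m] = 2·5^m + 5 for all m ≥ 1.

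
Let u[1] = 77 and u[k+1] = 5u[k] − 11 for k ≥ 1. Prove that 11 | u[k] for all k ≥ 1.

Base case: u[1] = 77 = 11·7, so 11 | u[1].
Assume 11 | u[m], so u[m] = 11t for some integer t.
Then u[m+1] = 5u[m] − 11 = 5·(11t) − 11 = 11(5t − 1), so 11 | u[m+1].
Hence 11 | u[k] for every k ≥ 1, by induction.

11 | u[k]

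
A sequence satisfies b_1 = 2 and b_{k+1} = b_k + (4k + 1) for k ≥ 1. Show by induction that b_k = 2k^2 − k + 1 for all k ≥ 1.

Base case: b_1 = 2, and 2·1^2 − 1 + 1 = 2.
Assume b_r = 2r^2 − r + 1.
Then b_{r+1} = b_r + (4r + 1) = (2r^2 − r + 1) + (4r + 1) = 2r^2 + 3r + 2,
and 2·(r+1)^2 − (r+1) + 1 = 2r^2 + 3r + 2.
This completes the inductive step, so b_k = 2k^2 − k + 1 for all k ≥ 1.

b_k = 2k^2 − k + 1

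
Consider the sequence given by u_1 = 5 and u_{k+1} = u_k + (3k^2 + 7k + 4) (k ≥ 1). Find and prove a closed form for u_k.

Claim: u_k = k^3 + 2k^2 + k + 1.

Base case: u_1 = 5, and 1^3 + 2·1^2 + 1 + 1 = 5.
Assume u_r = r^3 + 2r^2 + r + 1.
Then u_{r+1} = u_r + (3r^2 + 7r + 4) = (r^3 + 2r^2 + r + 1) + (3r^2 + 7r + 4) = r^3 + 5r^2 + 8r + 5,
and (r+1)^3 + 2·(r+1)^2 + (r+1) + 1 = r^3 + 5r^2 + 8r + 5.
By induction, u_k = k^3 + 2k^2 + k + 1 for all k ≥ 1.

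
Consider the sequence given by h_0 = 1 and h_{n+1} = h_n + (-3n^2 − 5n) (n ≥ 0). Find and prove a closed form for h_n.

Claim: h_n = -n^3 − n^2 + 2n + 1.

Base case: h_0 = 1, and -0^3 − 0^2 + 2·0 + 1 = 1.
Assume h_j = -j^3 − j^2 + 2j + 1.
Then h_{j+1} = h_j + (-3j^2 − 5j) = (-j^3 − j^2 + 2j + 1) + (-3j^2 − 5j) = -j^3 − 4j^2 − 3j + 1,
and -(j+1)^3 − (j+1)^2 + 2·(j+1) + 1 = -j^3 − 4j^2 − 3j + 1.
This completes the inductive step, so h_n = -n^3 − n^2 + 2n + 1 for all n ≥ 0.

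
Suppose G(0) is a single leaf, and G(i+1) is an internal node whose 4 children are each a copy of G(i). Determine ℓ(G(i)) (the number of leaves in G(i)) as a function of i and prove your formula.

Claim: ℓ(G(i)) = 4^i.

Base case: ℓ(G(0)) = 1, and 4^0 = 1.
Assume ℓ(G(r)) = 4^r.
Then ℓ(G(r+1)) = 4·ℓ(G(r)) = 4·4^r = 4^{r+1}.
By induction, ℓ(G(i)) = 4^i for all i ≥ 0.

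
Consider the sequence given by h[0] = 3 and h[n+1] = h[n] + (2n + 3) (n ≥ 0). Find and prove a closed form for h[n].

Claim: h[n] = n^2 + 2n + 3.

Base case: h[0] = 3, and 0^2 + 2·0 + 3 = 3.
Assume h[j] = j^2 + 2j + 3.
Then h[j+1] = h[j] + (2j + 3) = (j^2 + 2j + 3) + (2j + 3) = j^2 + 4j + 6,
and (j+1)^2 + 2·(j+1) + 3 = j^2 + 4j + 6.
By induction, h[n] = n^2 + 2n + 3 for all n ≥ 0.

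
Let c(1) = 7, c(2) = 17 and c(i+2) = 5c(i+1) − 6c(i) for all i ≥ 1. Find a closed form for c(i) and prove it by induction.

Claim: c(i) = 2·2^i + 3^i.

Base cases: c(1) = 7 and 2·2^1 + 3^1 = 7; c(2) = 17 and 2·2^2 + 3^2 = 17.
Assume c(j) = 2·2^j + 3^j for all 1 ≤ j ≤ r, where r ≥ 2.
Then c(r+1) = 5c(r) − 6c(r−1) = 5·(2·2^r + 3^r) − 6·(2·2^{r−1} + 3^{r−1}) = 2·(5·2 − 6)2^{r−1} + (5·3 − 6)3^{r−1} = 8·2^{r−1} + 9·3^{r−1} = 2·2^{r+1} + 3^{r+1}.
So the formula holds for r+1, and by strong induction c(i) = 2·2^i + 3^i for all i ≥ 1.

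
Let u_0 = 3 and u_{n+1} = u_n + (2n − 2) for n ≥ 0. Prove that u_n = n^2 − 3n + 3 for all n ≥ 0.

Base case: u_0 = 3, and 0^2 − 3·0 + 3 = 3.
Assume u_k = k^2 − 3k + 3.
Then u_{k+1} = u_k + (2k − 2) = (k^2 − 3k + 3) + (2k − 2) = k^2 − k + 1,
and (k+1)^2 − 3·(k+1) + 3 = k^2 − k + 1.
By induction, u_n = n^2 − 3n + 3 for all n ≥ 0.

u_n = n^2 − 3n + 3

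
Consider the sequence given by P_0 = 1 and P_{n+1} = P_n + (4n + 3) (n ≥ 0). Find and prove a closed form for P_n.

Claim: P_n = 2n^2 + n + 1.

Base case: P_0 = 1, and 2·0^2 + 0 + 1 = 1.
Assume P_m = 2m^2 + m + 1.
Then P_{m+1} = P_m + (4m + 3) = (2m^2 + m + 1) + (4m + 3) = 2m^2 + 5m + 4,
and 2·(m+1)^2 + (m+1) + 1 = 2m^2 + 5m + 4.
By induction, P_n = 2n^2 + n + 1 for all n ≥ 0.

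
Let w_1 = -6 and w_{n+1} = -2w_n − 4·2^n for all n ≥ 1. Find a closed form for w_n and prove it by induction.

Claim: w_n = 2·(-2)^n − 2^n.

Base case: w_1 = -6, and 2·(-2)^1 − 2^1 = -4 − 2 = -6.
Assume w_r = 2·(-2)^r − 2^r for some r ≥ 1.
Then w_{r+1} = -2w_r − 4·2^r = -2·(2·(-2)^r − 2^r) − 4·2^r = 2·(-2)^{r+1} + 2·2^r − 4·2^r = 2·(-2)^{r+1} − 2·2^r = 2·(-2)^{r+1} − 2^{r+1}.
Hence w_n = 2·(-2)^n − 2^n for every n ≥ 1, by induction.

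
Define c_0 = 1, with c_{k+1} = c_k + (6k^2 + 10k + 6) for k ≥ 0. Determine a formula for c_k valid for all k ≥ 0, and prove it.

Claim: c_k = 2k^3 + 2k^2 + 2k + 1.

Base case: c_0 = 1, and 2·0^3 + 2·0^2 + 2·0 + 1 = 1.
Assume c_r = 2r^3 + 2r^2 + 2r + 1.
Then c_{r+1} = c_r + (6r^2 + 10r + 6) = (2r^3 + 2r^2 + 2r + 1) + (6r^2 + 10r + 6) = 2r^3 + 8r^2 + 12r + 7,
and 2·(r+1)^3 + 2·(r+1)^2 + 2·(r+1) + 1 = 2r^3 + 8r^2 + 12r + 7.
By induction, c_k = 2k^3 + 2k^2 + 2k + 1 for all k ≥ 0.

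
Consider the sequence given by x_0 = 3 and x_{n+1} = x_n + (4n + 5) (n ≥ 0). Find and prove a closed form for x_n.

Claim: x_n = 2n^2 + 3n + 3.

Base case: x_0 = 3, and 2·0^2 + 3·0 + 3 = 3.
Assume x_r = 2r^2 + 3r + 3.
Then x_{r+1} = x_r + (4r + 5) = (2r^2 + 3r + 3) + (4r + 5) = 2r^2 + 7r + 8,
and 2·(r+1)^2 + 3·(r+1) + 3 = 2r^2 + 7r + 8.
By induction, x_n = 2n^2 + 3n + 3 for all n ≥ 0.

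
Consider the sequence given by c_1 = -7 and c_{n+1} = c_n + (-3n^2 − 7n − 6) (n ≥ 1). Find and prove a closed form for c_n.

Claim: c_n = -n^3 − 2n^2 − 3n − 1.

Base case: c_1 = -7, and -1^3 − 2·1^2 − 3·1 − 1 = -7.
Assume c_r = -r^3 − 2r^2 − 3r − 1.
Then c_{r+1} = c_r + (-3r^2 − 7r − 6) = (-r^3 − 2r^2 − 3r − 1) + (-3r^2 − 7r − 6) = -r^3 − 5r^2 − 10r − 7,
and -(r+1)^3 − 2·(r+1)^2 − 3·(r+1) − 1 = -r^3 − 5r^2 − 10r − 7.
This completes the inductive step, so c_n = -n^3 − 2n^2 − 3n − 1 for all n ≥ 1.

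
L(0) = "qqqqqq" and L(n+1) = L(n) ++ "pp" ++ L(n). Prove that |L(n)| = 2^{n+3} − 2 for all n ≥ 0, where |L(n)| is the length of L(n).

Base case: |L(0)| = 6, and 2^{0+3} − 2 = 6.
Assume |L(r)| = 2^{r+3} − 2.
Then |L(r+1)| = |L(r)| + 2 + |L(r)| = 2|L(r)| + 2 = 2(2^{r+3} − 2) + 2 = 2^{r+1+3} − 4 + 2 = 2^{r+1+3} − 2.
So the formula holds for r+1, and by induction |L(n)| = 2^{n+3} − 2 for all n ≥ 0.

|L(n)| = 2^{n+3} − 2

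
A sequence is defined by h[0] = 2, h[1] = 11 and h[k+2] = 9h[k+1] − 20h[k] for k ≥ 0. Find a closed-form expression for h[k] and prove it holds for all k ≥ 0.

Claim: h[k] = 3·5^k − 4^k.

Base cases: h[0] = 2 and 3·5^0 − 4^0 = 2; h[1] = 11 and 3·5^1 − 4^1 = 11.
Assume h[i] = 3·5^i − 4^i for all 0 ≤ i ≤ j, where j ≥ 1.
Then h[j+1] = 9h[j] − 20h[j−1] = 9·(3·5^j − 4^j) − 20·(3·5^{j−1} − 4^{j−1}) = 3·(9·5 − 20)5^{j−1} − (9·4 − 20)4^{j−1} = 75·5^{j−1} − 16·4^{j−1} = 3·5^{j+1} − 4^{j+1}.
Hence h[k] = 3·5^k − 4^k for every k ≥ 0, by strong induction.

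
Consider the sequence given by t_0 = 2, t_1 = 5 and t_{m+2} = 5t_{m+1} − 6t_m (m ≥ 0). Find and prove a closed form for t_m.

Claim: t_m = 3^m + 2^m.

Base cases: t_0 = 2 and 3^0 + 2^0 = 2; t_1 = 5 and 3^1 + 2^1 = 5.
Assume t_i = 3^i + 2^i for all 0 ≤ i ≤ j, where j ≥ 1.
Then t_{j+1} = 5t_j − 6t_{j−1} = 5·(3^j + 2^j) − 6·(3^{j−1} + 2^{j−1}) = (5·3 − 6)3^{j−1} + (5·2 − 6)2^{j−1} = 9·3^{j−1} + 4·2^{j−1} = 3^{j+1} + 2^{j+1}.
Hence t_m = 3^m + 2^m for every m ≥ 0, by strong induction.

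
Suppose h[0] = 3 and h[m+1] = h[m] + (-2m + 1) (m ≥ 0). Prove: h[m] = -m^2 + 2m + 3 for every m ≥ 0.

Base case: h[0] = 3, and -0^2 + 2·0 + 3 = 3.
Assume h[j] = -j^2 + 2j + 3.
Then h[j+1] = h[j] + (-2j + 1) = (-j^2 + 2j + 3) + (-2j + 1) = -j^2 + 4,
and -(j+1)^2 + 2·(j+1) + 3 = -j^2 + 4.
By induction, h[m] = -m^2 + 2m + 3 for all m ≥ 0.

h[m] = -m^2 + 2m + 3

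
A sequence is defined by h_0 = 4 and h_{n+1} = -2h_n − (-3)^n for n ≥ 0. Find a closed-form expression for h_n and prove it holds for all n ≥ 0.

Claim: h_n = 3·(-2)^n + (-3)^n.

Base case: h_0 = 4, and 3·(-2)^0 + (-3)^0 = 3 + 1 = 4.
Assume h_j = 3·(-2)^j + (-3)^j for some j ≥ 0.
Then h_{j+1} = -2h_j − (-3)^j = -2·(3·(-2)^j + (-3)^j) − (-3)^j = 3·(-2)^{j+1} − 2·(-3)^j − (-3)^j = 3·(-2)^{j+1} − 3·(-3)^j = 3·(-2)^{j+1} + (-3)^{j+1}.
So the formula holds for j+1, and by induction h_n = 3·(-2)^n + (-3)^n for all n ≥ 0.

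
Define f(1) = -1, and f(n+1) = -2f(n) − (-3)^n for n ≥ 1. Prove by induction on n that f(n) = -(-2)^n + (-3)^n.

Base case: f(1) = -1, and -(-2)^1 + (-3)^1 = 2 − 3 = -1.
Assume f(m) = -(-2)^m + (-3)^m for some m ≥ 1.
Then f(m+1) = -2f(m) − (-3)^m = -2·(-(-2)^m + (-3)^m) − (-3)^m = -(-2)^{m+1} − 2·(-3)^m − (-3)^m = -(-2)^{m+1} − 3·(-3)^m = -(-2)^{m+1} + (-3)^{m+1}.
By induction, f(n) = -(-2)^n + (-3)^n for all n ≥ 1.

f(n) = -(-2)^n + (-3)^n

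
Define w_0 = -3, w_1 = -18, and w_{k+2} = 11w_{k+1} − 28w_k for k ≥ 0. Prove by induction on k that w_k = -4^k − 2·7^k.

Base cases: w_0 = -3 and -4^0 − 2·7^0 = -3; w_1 = -18 and -4^1 − 2·7^1 = -18.
Assume w_j = -4^j − 2·7^j for all 0 ≤ j ≤ r, where r ≥ 1.
Then w_{r+1} = 11w_r − 28w_{r−1} = 11·(-4^r − 2·7^r) − 28·(-4^{r−1} − 2·7^{r−1}) = -(11·4 − 28)4^{r−1} − 2·(11·7 − 28)7^{r−1} = -16·4^{r−1} − 98·7^{r−1} = -4^{r+1} − 2·7^{r+1}.
By strong induction, w_k = -4^k − 2·7^k for all k ≥ 0.

w_k = -4^k − 2·7^k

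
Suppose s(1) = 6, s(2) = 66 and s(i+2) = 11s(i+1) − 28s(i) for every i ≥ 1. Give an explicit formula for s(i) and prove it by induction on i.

Claim: s(i) = 2·7^i − 2·4^i.

Base cases: s(1) = 6 and 2·7^1 − 2·4^1 = 6; s(2) = 66 and 2·7^2 − 2·4^2 = 66.
Assume s(j) = 2·7^j − 2·4^j for all 1 ≤ j ≤ m, where m ≥ 2.
Then s(m+1) = 11s(m) − 28s(m−1) = 11·(2·7^m − 2·4^m) − 28·(2·7^{m−1} − 2·4^{m−1}) = 2·(11·7 − 28)7^{m−1} − 2·(11·4 − 28)4^{m−1} = 98·7^{m−1} − 32·4^{m−1} = 2·7^{m+1} − 2·4^{m+1}.
By strong induction, s(i) = 2·7^i − 2·4^i for all i ≥ 1.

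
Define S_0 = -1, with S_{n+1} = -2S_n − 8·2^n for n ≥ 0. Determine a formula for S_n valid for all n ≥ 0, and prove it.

Claim: S_n = (-2)^n − 2·2^n.

Base case: S_0 = -1, and (-2)^0 − 2·2^0 = 1 − 2 = -1.
Assume S_r = (-2)^r − 2·2^r for some r ≥ 0.
Then S_{r+1} = -2S_r − 8·2^r = -2·((-2)^r − 2·2^r) − 8·2^r = (-2)^{r+1} + 4·2^r − 8·2^r = (-2)^{r+1} − 4·2^r = (-2)^{r+1} − 2·2^{r+1}.
This completes the inductive step, so S_n = (-2)^n − 2·2^n for all n ≥ 0.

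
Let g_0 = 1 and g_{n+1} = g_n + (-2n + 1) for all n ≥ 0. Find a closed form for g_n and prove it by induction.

Claim: g_n = -n^2 + 2n + 1.

Base case: g_0 = 1, and -0^2 + 2·0 + 1 = 1.
Assume g_r = -r^2 + 2r + 1.
Then g_{r+1} = g_r + (-2r + 1) = (-r^2 + 2r + 1) + (-2r + 1) = -r^2 + 2,
and -(r+1)^2 + 2·(r+1) + 1 = -r^2 + 2.
By induction, g_n = -n^2 + 2n + 1 for all n ≥ 0.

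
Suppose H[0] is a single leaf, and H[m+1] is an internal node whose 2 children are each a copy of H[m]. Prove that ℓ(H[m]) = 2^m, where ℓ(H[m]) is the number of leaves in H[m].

Base case: ℓ(H[0]) = 1, and 2^0 = 1.
Assume ℓ(H[k]) = 2^k.
Then ℓ(H[k+1]) = 2·ℓ(H[k]) = 2·2^k = 2^{k+1}.
This completes the inductive step, so ℓ(H[m]) = 2^m for all m ≥ 0.

ℓ(H[m]) = 2^m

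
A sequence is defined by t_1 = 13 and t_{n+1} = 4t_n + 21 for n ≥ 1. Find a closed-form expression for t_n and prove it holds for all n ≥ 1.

Claim: t_n = 5·4^n − 7.

Base case: t_1 = 13, and 5·4^1 − 7 = 20 − 7 = 13.
Assume t_j = 5·4^j − 7 for some j ≥ 1.
Then t_{j+1} = 4t_j + 21 = 4·(5·4^j − 7) + 21 = 20·4^j − 28 + 21 = 5·4^{j+1} − 7.
Hence t_n = 5·4^n − 7 for every n ≥ 1, by induction.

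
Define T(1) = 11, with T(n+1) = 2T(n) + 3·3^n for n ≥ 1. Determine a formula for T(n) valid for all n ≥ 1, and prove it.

Claim: T(n) = 2^n + 3·3^n.

Base case: T(1) = 11, and 2^1 + 3·3^1 = 2 + 9 = 11.
Assume T(r) = 2^r + 3·3^r for some r ≥ 1.
Then T(r+1) = 2T(r) + 3·3^r = 2·(2^r + 3·3^r) + 3·3^r = 2^{r+1} + 6·3^r + 3·3^r = 2^{r+1} + 9·3^r = 2^{r+1} + 3·3^{r+1}.
By induction, T(n) = 2^n + 3·3^n for all n ≥ 1.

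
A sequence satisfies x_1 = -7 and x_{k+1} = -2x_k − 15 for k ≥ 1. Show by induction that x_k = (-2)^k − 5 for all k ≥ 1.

Base case: x_1 = -7, and (-2)^1 − 5 = -2 − 5 = -7.
Assume x_r = (-2)^r − 5 for some r ≥ 1.
Then x_{r+1} = -2x_r − 15 = -2·((-2)^r − 5) − 15 = -2·(-2)^r + 10 − 15 = (-2)^{r+1} − 5.
Hence x_k = (-2)^k − 5 for every k ≥ 1, by induction.

x_k = (-2)^k − 5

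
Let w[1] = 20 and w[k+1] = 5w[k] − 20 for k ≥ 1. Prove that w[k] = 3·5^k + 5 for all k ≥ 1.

Base case: w[1] = 20, and 3·5^1 + 5 = 15 + 5 = 20.
Assume w[m] = 3·5^m + 5 for some m ≥ 1.
Then w[m+1] = 5w[m] − 20 = 5·(3·5^m + 5) − 20 = 15·5^m + 25 − 20 = 3·5^{m+1} + 5.
By induction, w[k] = 3·5^k + 5 for all k ≥ 1.

w[k] = 3·5^k + 5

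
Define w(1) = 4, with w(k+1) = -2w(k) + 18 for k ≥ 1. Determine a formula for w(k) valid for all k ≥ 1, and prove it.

Claim: w(k) = (-2)^k + 6.

Base case: w(1) = 4, and (-2)^1 + 6 = -2 + 6 = 4.
Assume w(r) = (-2)^r + 6 for some r ≥ 1.
Then w(r+1) = -2w(r) + 18 = -2·((-2)^r + 6) + 18 = -2·(-2)^r − 12 + 18 = (-2)^{r+1} + 6.
So the formula holds for r+1, and by induction w(k) = (-2)^k + 6 for all k ≥ 1.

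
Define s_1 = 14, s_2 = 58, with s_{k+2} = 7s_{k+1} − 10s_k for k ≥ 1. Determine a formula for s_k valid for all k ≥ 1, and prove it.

Claim: s_k = 2·5^k + 2·2^k.

Base cases: s_1 = 14 and 2·5^1 + 2·2^1 = 14; s_2 = 58 and 2·5^2 + 2·2^2 = 58.
Assume s_i = 2·5^i + 2·2^i for all 1 ≤ i ≤ j, where j ≥ 2.
Then s_{j+1} = 7s_j − 10s_{j−1} = 7·(2·5^j + 2·2^j) − 10·(2·5^{j−1} + 2·2^{j−1}) = 2·(7·5 − 10)5^{j−1} + 2·(7·2 − 10)2^{j−1} = 50·5^{j−1} + 8·2^{j−1} = 2·5^{j+1} + 2·2^{j+1}.
This completes the inductive step, so s_k = 2·5^k + 2·2^k for all k ≥ 1.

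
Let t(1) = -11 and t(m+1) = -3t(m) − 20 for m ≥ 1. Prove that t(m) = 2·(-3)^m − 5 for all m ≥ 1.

Base case: t(1) = -11, and 2·(-3)^1 − 5 = -6 − 5 = -11.
Assume t(r) = 2·(-3)^r − 5 for some r ≥ 1.
Then t(r+1) = -3t(r) − 20 = -3·(2·(-3)^r − 5) − 20 = -6·(-3)^r + 15 − 20 = 2·(-3)^{r+1} − 5.
By induction, t(m) = 2·(-3)^m − 5 for all m ≥ 1.

t(m) = 2·(-3)^m − 5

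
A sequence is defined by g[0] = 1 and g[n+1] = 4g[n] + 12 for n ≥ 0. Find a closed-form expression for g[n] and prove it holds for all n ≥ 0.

Claim: g[n] = 5·4^n − 4.

Base case: g[0] = 1, and 5·4^0 − 4 = 5 − 4 = 1.
Assume g[r] = 5·4^r − 4 for some r ≥ 0.
Then g[r+1] = 4g[r] + 12 = 4·(5·4^r − 4) + 12 = 20·4^r − 16 + 12 = 5·4^{r+1} − 4.
This completes the inductive step, so g[n] = 5·4^n − 4 for all n ≥ 0.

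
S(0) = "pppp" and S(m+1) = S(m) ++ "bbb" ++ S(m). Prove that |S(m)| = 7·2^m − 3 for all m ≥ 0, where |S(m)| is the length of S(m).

Base case: |S(0)| = 4, and 7·2^0 − 3 = 4.
Assume |S(r)| = 7·2^r − 3.
Then |S(r+1)| = |S(r)| + 3 + |S(r)| = 2|S(r)| + 3 = 2(7·2^r − 3) + 3 = 7·2^{r+1} − 6 + 3 = 7·2^{r+1} − 3.
By induction, |S(m)| = 7·2^m − 3 for all m ≥ 0.

|S(m)| = 7·2^m − 3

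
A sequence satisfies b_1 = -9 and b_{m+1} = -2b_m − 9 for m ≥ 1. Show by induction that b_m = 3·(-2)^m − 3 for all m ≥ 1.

Base case: b_1 = -9, and 3·(-2)^1 − 3 = -6 − 3 = -9.
Assume b_r = 3·(-2)^r − 3 for some r ≥ 1.
Then b_{r+1} = -2b_r − 9 = -2·(3·(-2)^r − 3) − 9 = -6·(-2)^r + 6 − 9 = 3·(-2)^{r+1} − 3.
Hence b_m = 3·(-2)^m − 3 for every m ≥ 1, by induction.

b_m = 3·(-2)^m − 3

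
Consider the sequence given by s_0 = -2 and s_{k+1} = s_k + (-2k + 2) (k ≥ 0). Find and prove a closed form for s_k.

Claim: s_k = -k^2 + 3k − 2.

Base case: s_0 = -2, and -0^2 + 3·0 − 2 = -2.
Assume s_r = -r^2 + 3r − 2.
Then s_{r+1} = s_r + (-2r + 2) = (-r^2 + 3r − 2) + (-2r + 2) = -r^2 + r,
and -(r+1)^2 + 3·(r+1) − 2 = -r^2 + r.
Hence s_k = -k^2 + 3k − 2 for every k ≥ 0, by induction.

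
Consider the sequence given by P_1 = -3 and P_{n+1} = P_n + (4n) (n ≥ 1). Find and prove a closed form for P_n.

Claim: P_n = 2n^2 − 2n − 3.

Base case: P_1 = -3, and 2·1^2 − 2·1 − 3 = -3.
Assume P_m = 2m^2 − 2m − 3.
Then P_{m+1} = P_m + (4m) = (2m^2 − 2m − 3) + (4m) = 2m^2 + 2m − 3,
and 2·(m+1)^2 − 2·(m+1) − 3 = 2m^2 + 2m − 3.
By induction, P_n = 2n^2 − 2n − 3 for all n ≥ 1.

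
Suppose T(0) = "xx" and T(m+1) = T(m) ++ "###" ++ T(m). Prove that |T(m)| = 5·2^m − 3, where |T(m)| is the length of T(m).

Base case: |T(0)| = 2, and 5·2^0 − 3 = 2.
Assume |T(r)| = 5·2^r − 3.
Then |T(r+1)| = |T(r)| + 3 + |T(r)| = 2|T(r)| + 3 = 2(5·2^r − 3) + 3 = 5·2^{r+1} − 6 + 3 = 5·2^{r+1} − 3.
So the formula holds for r+1, and by induction |T(m)| = 5·2^m − 3 for all m ≥ 0.

|T(m)| = 5·2^m − 3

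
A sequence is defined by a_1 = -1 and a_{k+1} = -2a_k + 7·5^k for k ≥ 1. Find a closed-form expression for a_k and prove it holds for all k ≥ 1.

Claim: a_k = 3·(-2)^k + 5^k.

Base case: a_1 = -1, and 3·(-2)^1 + 5^1 = -6 + 5 = -1.
Assume a_r = 3·(-2)^r + 5^r for some r ≥ 1.
Then a_{r+1} = -2a_r + 7·5^r = -2·(3·(-2)^r + 5^r) + 7·5^r = 3·(-2)^{r+1} − 2·5^r + 7·5^r = 3·(-2)^{r+1} + 5·5^r = 3·(-2)^{r+1} + 5^{r+1}.
This completes the inductive step, so a_k = 3·(-2)^k + 5^k for all k ≥ 1.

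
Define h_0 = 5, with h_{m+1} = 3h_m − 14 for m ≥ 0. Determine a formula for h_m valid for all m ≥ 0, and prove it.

Claim: h_m = -2·3^m + 7.

Base case: h_0 = 5, and -2·3^0 + 7 = -2 + 7 = 5.
Assume h_k = -2·3^k + 7 for some k ≥ 0.
Then h_{k+1} = 3h_k − 14 = 3·(-2·3^k + 7) − 14 = -6·3^k + 21 − 14 = -2·3^{k+1} + 7.
So the formula holds for k+1, and by induction h_m = -2·3^m + 7 for all m ≥ 0.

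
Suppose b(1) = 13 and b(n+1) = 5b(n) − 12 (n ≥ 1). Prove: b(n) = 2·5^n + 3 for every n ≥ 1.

Base case: b(1) = 13, and 2·5^1 + 3 = 10 + 3 = 13.
Assume b(m) = 2·5^m + 3 for some m ≥ 1.
Then b(m+1) = 5b(m) − 12 = 5·(2·5^m + 3) − 12 = 10·5^m + 15 − 12 = 2·5^{m+1} + 3.
By induction, b(n) = 2·5^n + 3 for all n ≥ 1.

b(n) = 2·5^n + 3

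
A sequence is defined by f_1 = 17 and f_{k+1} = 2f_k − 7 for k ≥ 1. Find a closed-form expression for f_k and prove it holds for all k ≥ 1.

Claim: f_k = 5·2^k + 7.

Base case: f_1 = 17, and 5·2^1 + 7 = 10 + 7 = 17.
Assume f_j = 5·2^j + 7 for some j ≥ 1.
Then f_{j+1} = 2f_j − 7 = 2·(5·2^j + 7) − 7 = 10·2^j + 14 − 7 = 5·2^{j+1} + 7.
Hence f_k = 5·2^k + 7 for every k ≥ 1, by induction.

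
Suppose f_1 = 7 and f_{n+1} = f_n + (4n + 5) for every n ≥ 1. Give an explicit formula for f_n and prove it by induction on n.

Claim: f_n = 2n^2 + 3n + 2.

Base case: f_1 = 7, and 2·1^2 + 3·1 + 2 = 7.
Assume f_r = 2r^2 + 3r + 2.
Then f_{r+1} = f_r + (4r + 5) = (2r^2 + 3r + 2) + (4r + 5) = 2r^2 + 7r + 7,
and 2·(r+1)^2 + 3·(r+1) + 2 = 2r^2 + 7r + 7.
Hence f_n = 2n^2 + 3n + 2 for every n ≥ 1, by induction.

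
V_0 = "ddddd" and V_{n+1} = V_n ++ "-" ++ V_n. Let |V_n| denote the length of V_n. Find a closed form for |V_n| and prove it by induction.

Claim: |V_n| = 6·2^n − 1.

Base case: |V_0| = 5, and 6·2^0 − 1 = 5.
Assume |V_r| = 6·2^r − 1.
Then |V_{r+1}| = |V_r| + 1 + |V_r| = 2|V_r| + 1 = 2(6·2^r − 1) + 1 = 6·2^{r+1} − 2 + 1 = 6·2^{r+1} − 1.
This completes the inductive step, so |V_n| = 6·2^n − 1 for all n ≥ 0.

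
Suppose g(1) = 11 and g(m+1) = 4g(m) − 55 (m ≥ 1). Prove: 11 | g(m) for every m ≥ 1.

Base case: g(1) = 11 = 11·1, so 11 | g(1).
Assume 11 | g(r), so g(r) = 11t for some integer t.
Then g(r+1) = 4g(r) − 55 = 4·(11t) − 55 = 11(4t − 5), so 11 | g(r+1).
This completes the inductive step, so 11 | g(m) for all m ≥ 1.

11 | g(m)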